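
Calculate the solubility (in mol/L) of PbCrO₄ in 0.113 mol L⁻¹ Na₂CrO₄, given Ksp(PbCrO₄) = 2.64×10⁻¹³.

PbCrO₄(s) ⇌ Pb²⁺(aq) + CrO₄²⁻(aq)
CrO₄²⁻ is already present at 0.113 mol L⁻¹. If s mol/L of PbCrO₄ dissolves, [Pb²⁺] = s while [CrO₄²⁻] ≈ 0.113 mol L⁻¹.
Ksp = [Pb²⁺][CrO₄²⁻] = s(0.113)
s = 2.64×10⁻¹³ / (0.113) = 2.34×10⁻¹²
s = 2.34×10⁻¹² mol L⁻¹

2.34×10⁻¹² M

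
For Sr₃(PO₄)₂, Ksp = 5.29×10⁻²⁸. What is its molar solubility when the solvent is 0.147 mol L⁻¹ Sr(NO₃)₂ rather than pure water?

2.04×10⁻¹³ M

Sr₃(PO₄)₂(s) ⇌ 3 Sr²⁺(aq) + 2 PO₄³⁻(aq)
The solution already contains Sr²⁺ at 0.147 mol L⁻¹. Let s be the molar solubility of Sr₃(PO₄)₂.
[Sr²⁺] ≈ 0.147 mol L⁻¹ (common ion dominates); [PO₄³⁻] = 2s.
Ksp = [Sr²⁺]^3[PO₄³⁻]^2 = (0.147)^3(2s)^2
(2s)^2 = 5.29×10⁻²⁸ / (0.147)^3 = 1.67×10⁻²⁵
s = 2.04×10⁻¹³ mol L⁻¹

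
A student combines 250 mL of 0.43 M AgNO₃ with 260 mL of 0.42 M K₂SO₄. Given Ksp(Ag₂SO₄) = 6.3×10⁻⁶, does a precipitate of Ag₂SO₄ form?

Yes

After mixing, V = 250 mL + 260 mL = 510 mL.
[Ag⁺] = (0.43)(250)/510 = 0.21 M
[SO₄²⁻] = (0.42)(260)/510 = 0.21 M
Q = [Ag⁺]^2[SO₄²⁻] = 9.5×10⁻³
Q = 9.5×10⁻³ > Ksp = 6.3×10⁻⁶, so the solution is supersaturated and Ag₂SO₄ precipitates.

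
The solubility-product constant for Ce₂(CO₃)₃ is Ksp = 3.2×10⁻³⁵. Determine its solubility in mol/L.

4.9×10⁻⁸ M

Ce₂(CO₃)₃(s) ⇌ 2 Ce³⁺(aq) + 3 CO₃²⁻(aq)
With molar solubility s: [Ce³⁺] = 2s, [CO₃²⁻] = 3s.
Ksp = [Ce³⁺]^2[CO₃²⁻]^3 = (2s)^2 · (3s)^3 = 108s^5
108s^5 = 3.2×10⁻³⁵  ⇒  s^5 = 3.0×10⁻³⁷
s = 4.9×10⁻⁸ mol/L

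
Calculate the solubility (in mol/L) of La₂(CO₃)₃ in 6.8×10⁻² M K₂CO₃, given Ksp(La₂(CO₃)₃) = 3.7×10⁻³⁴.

La₂(CO₃)₃(s) ⇌ 2 La³⁺(aq) + 3 CO₃²⁻(aq)
The solution already contains CO₃²⁻ at 6.8×10⁻² M. Let s be the molar solubility of La₂(CO₃)₃.
[CO₃²⁻] ≈ 6.8×10⁻² M (common ion dominates); [La³⁺] = 2s.
Ksp = [La³⁺]^2[CO₃²⁻]^3 = (2s)^2(6.8×10⁻²)^3
(2s)^2 = 3.7×10⁻³⁴ / (6.8×10⁻²)^3 = 1.2×10⁻³⁰
s = 5.4×10⁻¹⁶ M

5.4×10⁻¹⁶ M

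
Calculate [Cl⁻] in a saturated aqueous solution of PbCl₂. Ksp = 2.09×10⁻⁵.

PbCl₂(s) ⇌ Pb²⁺(aq) + 2 Cl⁻(aq)
Call the molar solubility s, so that [Pb²⁺] = s and [Cl⁻] = 2s.
Ksp = [Pb²⁺][Cl⁻]^2 = s · (2s)^2 = 4s^3 = 2.09×10⁻⁵
s = 1.74×10⁻² M
[Cl⁻] = 2s = 3.47×10⁻² M

3.47×10⁻² M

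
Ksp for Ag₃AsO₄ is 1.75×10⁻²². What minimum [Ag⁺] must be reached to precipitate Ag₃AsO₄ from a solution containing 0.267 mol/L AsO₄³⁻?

Precipitation of each salt begins when its ion product equals Ksp.
Ag₃AsO₄(s) ⇌ 3 Ag⁺(aq) + AsO₄³⁻(aq)
Ksp = [Ag⁺]^3[AsO₄³⁻] = [Ag⁺]^3(0.267)
[Ag⁺]^3 = 1.75×10⁻²² / (0.267) = 6.55×10⁻²²
[Ag⁺] = 8.69×10⁻⁸ mol/L

8.69×10⁻⁸ M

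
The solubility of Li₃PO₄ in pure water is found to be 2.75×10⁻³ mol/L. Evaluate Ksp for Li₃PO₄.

Ksp = 1.54×10⁻⁹

Li₃PO₄(s) ⇌ 3 Li⁺(aq) + PO₄³⁻(aq)
For each mole of Li₃PO₄ that dissolves per liter, [Li⁺] = 3s and [PO₄³⁻] = s; let s denote this solubility.
Ksp = [Li⁺]^3[PO₄³⁻] = (3s)^3 · s = 27s^4
Ksp = 27 × (2.75×10⁻³)^4 = 1.54×10⁻⁹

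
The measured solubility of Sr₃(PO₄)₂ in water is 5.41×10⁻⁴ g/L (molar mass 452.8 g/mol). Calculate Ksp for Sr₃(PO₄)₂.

Molar solubility s = (5.41×10⁻⁴ g/L) / (452.8 g/mol) = 1.1948×10⁻⁶ mol/L
Sr₃(PO₄)₂(s) ⇌ 3 Sr²⁺(aq) + 2 PO₄³⁻(aq)
Call the molar solubility s, so that [Sr²⁺] = 3s and [PO₄³⁻] = 2s.
Ksp = [Sr²⁺]^3[PO₄³⁻]^2 = (3s)^3 · (2s)^2 = 108s^5
Ksp = 108 × (1.1948×10⁻⁶)^5 = 2.63×10⁻²⁸

Ksp = 2.63×10⁻²⁸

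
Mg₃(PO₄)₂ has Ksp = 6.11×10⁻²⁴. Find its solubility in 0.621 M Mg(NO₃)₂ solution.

2.53×10⁻¹² M

Mg₃(PO₄)₂(s) ⇌ 3 Mg²⁺(aq) + 2 PO₄³⁻(aq)
With Mg²⁺ already at 0.621 M and s small, take [Mg²⁺] ≈ 0.621 M and [PO₄³⁻] = 2s.
Ksp = [Mg²⁺]^3[PO₄³⁻]^2 = (0.621)^3(2s)^2
(2s)^2 = 6.11×10⁻²⁴ / (0.621)^3 = 2.55×10⁻²³
s = 2.53×10⁻¹² M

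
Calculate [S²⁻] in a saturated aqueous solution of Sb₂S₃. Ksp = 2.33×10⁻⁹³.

3.50×10⁻¹⁹ M

Sb₂S₃(s) ⇌ 2 Sb³⁺(aq) + 3 S²⁻(aq)
With molar solubility s: [Sb³⁺] = 2s, [S²⁻] = 3s.
Ksp = [Sb³⁺]^2[S²⁻]^3 = (2s)^2 · (3s)^3 = 108s^5 = 2.33×10⁻⁹³
s = 1.17×10⁻¹⁹ M
[S²⁻] = 3s = 3.50×10⁻¹⁹ M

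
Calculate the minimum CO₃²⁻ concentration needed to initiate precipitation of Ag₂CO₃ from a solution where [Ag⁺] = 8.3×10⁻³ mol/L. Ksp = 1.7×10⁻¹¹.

2.5×10⁻⁷ M

Each salt precipitates once Q = Ksp for that salt.
Ag₂CO₃(s) ⇌ 2 Ag⁺(aq) + CO₃²⁻(aq)
Ksp = [Ag⁺]^2[CO₃²⁻] = [CO₃²⁻](8.3×10⁻³)^2
[CO₃²⁻] = 1.7×10⁻¹¹ / (8.3×10⁻³)^2 = 2.5×10⁻⁷
[CO₃²⁻] = 2.5×10⁻⁷ mol/L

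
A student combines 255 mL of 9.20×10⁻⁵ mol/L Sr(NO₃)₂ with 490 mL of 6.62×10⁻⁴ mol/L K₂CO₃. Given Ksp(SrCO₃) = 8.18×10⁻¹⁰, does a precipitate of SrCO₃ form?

Yes

The combined volume is 745 mL.
[Sr²⁺] = (9.20×10⁻⁵)(255)/745 = 3.15×10⁻⁵ mol/L
[CO₃²⁻] = (6.62×10⁻⁴)(490)/745 = 4.35×10⁻⁴ mol/L
Q = [Sr²⁺][CO₃²⁻] = 1.37×10⁻⁸
Q = 1.37×10⁻⁸ > Ksp = 8.18×10⁻¹⁰, so the solution is supersaturated and SrCO₃ precipitates.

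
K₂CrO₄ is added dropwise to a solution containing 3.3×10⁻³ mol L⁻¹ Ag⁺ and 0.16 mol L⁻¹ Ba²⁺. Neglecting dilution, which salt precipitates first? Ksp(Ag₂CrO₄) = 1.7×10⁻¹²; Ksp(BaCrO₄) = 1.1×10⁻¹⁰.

BaCrO₄

Precipitation of each salt begins when its ion product equals Ksp.
For Ag₂CrO₄: [CrO₄²⁻] = (Ksp/[Ag⁺]^2) = 1.6×10⁻⁷ mol L⁻¹
For BaCrO₄: [CrO₄²⁻] = (Ksp/[Ba²⁺]) = 6.9×10⁻¹⁰ mol L⁻¹
BaCrO₄ requires the lower [CrO₄²⁻], so it precipitates first.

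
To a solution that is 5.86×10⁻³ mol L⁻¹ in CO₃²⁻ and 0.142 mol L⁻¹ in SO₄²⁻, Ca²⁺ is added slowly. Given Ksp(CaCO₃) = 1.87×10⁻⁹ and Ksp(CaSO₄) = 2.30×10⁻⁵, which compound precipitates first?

CaCO₃

Precipitation of each salt begins when its ion product equals Ksp.
For CaCO₃: [Ca²⁺] = (Ksp/[CO₃²⁻]) = 3.19×10⁻⁷ mol L⁻¹
For CaSO₄: [Ca²⁺] = (Ksp/[SO₄²⁻]) = 1.62×10⁻⁴ mol L⁻¹
Since CaCO₃ needs less Ca²⁺ to reach saturation, it precipitates first.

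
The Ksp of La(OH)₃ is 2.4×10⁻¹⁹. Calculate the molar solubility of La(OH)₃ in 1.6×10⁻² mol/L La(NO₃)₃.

8.2×10⁻⁷ M

La(OH)₃(s) ⇌ La³⁺(aq) + 3 OH⁻(aq)
La³⁺ is already present at 1.6×10⁻² mol/L. If s mol/L of La(OH)₃ dissolves, [OH⁻] = 3s while [La³⁺] ≈ 1.6×10⁻² mol/L.
Ksp = [La³⁺][OH⁻]^3 = (1.6×10⁻²)(3s)^3
(3s)^3 = 2.4×10⁻¹⁹ / (1.6×10⁻²) = 1.5×10⁻¹⁷
s = 8.2×10⁻⁷ mol/L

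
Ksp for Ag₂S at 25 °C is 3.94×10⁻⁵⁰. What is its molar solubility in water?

Ag₂S(s) ⇌ 2 Ag⁺(aq) + S²⁻(aq)
Let s be the molar solubility. Then [Ag⁺] = 2s and [S²⁻] = s.
Ksp = [Ag⁺]^2[S²⁻] = (2s)^2 · s = 4s^3
4s^3 = 3.94×10⁻⁵⁰  ⇒  s^3 = 9.85×10⁻⁵¹
Taking the 3rd root, s = 2.14×10⁻¹⁷ mol L⁻¹.

2.14×10⁻¹⁷ M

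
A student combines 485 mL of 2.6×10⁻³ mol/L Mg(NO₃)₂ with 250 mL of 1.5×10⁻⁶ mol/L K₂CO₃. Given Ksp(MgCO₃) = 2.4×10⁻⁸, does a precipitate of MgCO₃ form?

No

After mixing, V = 485 mL + 250 mL = 735 mL.
[Mg²⁺] = (2.6×10⁻³)(485)/735 = 1.7×10⁻³ mol/L
[CO₃²⁻] = (1.5×10⁻⁶)(250)/735 = 5.1×10⁻⁷ mol/L
Q = [Mg²⁺][CO₃²⁻] = 8.8×10⁻¹⁰
Since Q (8.8×10⁻¹⁰) is less than Ksp (2.4×10⁻⁸), no MgCO₃ precipitates.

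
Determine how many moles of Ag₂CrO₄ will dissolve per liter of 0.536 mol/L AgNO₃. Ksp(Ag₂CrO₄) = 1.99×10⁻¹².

Ag₂CrO₄(s) ⇌ 2 Ag⁺(aq) + CrO₄²⁻(aq)
Let s be the solubility of Ag₂CrO₄ here. The common ion gives [Ag⁺] ≈ 0.536 mol/L, and [CrO₄²⁻] = s.
Ksp = [Ag⁺]^2[CrO₄²⁻] = (0.536)^2s
s = 1.99×10⁻¹² / (0.536)^2 = 6.93×10⁻¹²
s = 6.93×10⁻¹² mol/L

6.93×10⁻¹² M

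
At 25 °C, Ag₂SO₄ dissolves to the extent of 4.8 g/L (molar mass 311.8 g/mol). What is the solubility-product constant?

Ksp = 1.5×10⁻⁵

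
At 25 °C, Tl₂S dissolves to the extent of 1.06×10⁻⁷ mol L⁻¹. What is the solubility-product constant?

Ksp = 4.76×10⁻²¹

Tl₂S(s) ⇌ 2 Tl⁺(aq) + S²⁻(aq)
Let s be the molar solubility. Then [Tl⁺] = 2s and [S²⁻] = s.
Ksp = [Tl⁺]^2[S²⁻] = (2s)^2 · s = 4s^3
Ksp = 4 × (1.06×10⁻⁷)^3 = 4.76×10⁻²¹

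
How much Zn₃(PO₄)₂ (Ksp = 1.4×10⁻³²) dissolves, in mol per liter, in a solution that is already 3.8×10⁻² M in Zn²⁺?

8.0×10⁻¹⁵ M

Zn₃(PO₄)₂(s) ⇌ 3 Zn²⁺(aq) + 2 PO₄³⁻(aq)
The solution already contains Zn²⁺ at 3.8×10⁻² M. Let s be the molar solubility of Zn₃(PO₄)₂.
[Zn²⁺] ≈ 3.8×10⁻² M (common ion dominates); [PO₄³⁻] = 2s.
Ksp = [Zn²⁺]^3[PO₄³⁻]^2 = (3.8×10⁻²)^3(2s)^2
(2s)^2 = 1.4×10⁻³² / (3.8×10⁻²)^3 = 2.6×10⁻²⁸
s = 8.0×10⁻¹⁵ M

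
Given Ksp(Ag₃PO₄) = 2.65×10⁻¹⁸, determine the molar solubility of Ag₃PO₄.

Ag₃PO₄(s) ⇌ 3 Ag⁺(aq) + PO₄³⁻(aq)
With molar solubility s: [Ag⁺] = 3s, [PO₄³⁻] = s.
Ksp = [Ag⁺]^3[PO₄³⁻] = (3s)^3 · s = 27s^4
27s^4 = 2.65×10⁻¹⁸  ⇒  s^4 = 9.81×10⁻²⁰
Taking the 4th root, s = 1.77×10⁻⁵ M.

1.77×10⁻⁵ M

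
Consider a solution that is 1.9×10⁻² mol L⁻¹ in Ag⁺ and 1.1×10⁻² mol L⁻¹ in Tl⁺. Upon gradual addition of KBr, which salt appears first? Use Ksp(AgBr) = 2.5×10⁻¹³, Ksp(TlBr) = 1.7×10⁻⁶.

Precipitation begins when Q = Ksp.
For AgBr: [Br⁻] = (Ksp/[Ag⁺]) = 1.3×10⁻¹¹ mol L⁻¹
For TlBr: [Br⁻] = (Ksp/[Tl⁺]) = 1.5×10⁻⁴ mol L⁻¹
AgBr requires the lower [Br⁻], so it precipitates first.

AgBr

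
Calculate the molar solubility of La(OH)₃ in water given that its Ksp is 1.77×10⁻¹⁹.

9.00×10⁻⁶ M

La(OH)₃(s) ⇌ La³⁺(aq) + 3 OH⁻(aq)
With molar solubility s: [La³⁺] = s, [OH⁻] = 3s.
Ksp = [La³⁺][OH⁻]^3 = s · (3s)^3 = 27s^4
27s^4 = 1.77×10⁻¹⁹  ⇒  s^4 = 6.56×10⁻²¹
s = 9.00×10⁻⁶ M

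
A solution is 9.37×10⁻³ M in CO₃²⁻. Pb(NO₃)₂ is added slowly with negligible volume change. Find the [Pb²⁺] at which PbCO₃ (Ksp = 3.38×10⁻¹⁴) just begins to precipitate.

The threshold for precipitation is Q = Ksp.
PbCO₃(s) ⇌ Pb²⁺(aq) + CO₃²⁻(aq)
Ksp = [Pb²⁺][CO₃²⁻] = [Pb²⁺](9.37×10⁻³)
[Pb²⁺] = 3.38×10⁻¹⁴ / (9.37×10⁻³) = 3.61×10⁻¹²
[Pb²⁺] = 3.61×10⁻¹² M

3.61×10⁻¹² M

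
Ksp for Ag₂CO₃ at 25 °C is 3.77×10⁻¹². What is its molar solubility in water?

9.80×10⁻⁵ M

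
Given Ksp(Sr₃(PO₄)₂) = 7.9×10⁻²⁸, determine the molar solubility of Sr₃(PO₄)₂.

Sr₃(PO₄)₂(s) ⇌ 3 Sr²⁺(aq) + 2 PO₄³⁻(aq)
If s mol/L of Sr₃(PO₄)₂ dissolves, [Sr²⁺] = 3s and [PO₄³⁻] = 2s.
Ksp = [Sr²⁺]^3[PO₄³⁻]^2 = (3s)^3 · (2s)^2 = 108s^5
108s^5 = 7.9×10⁻²⁸  ⇒  s^5 = 7.3×10⁻³⁰
Taking the 5th root, s = 1.5×10⁻⁶ mol/L.

1.5×10⁻⁶ M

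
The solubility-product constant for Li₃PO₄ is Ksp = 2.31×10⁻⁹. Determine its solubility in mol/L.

Li₃PO₄(s) ⇌ 3 Li⁺(aq) + PO₄³⁻(aq)
Call the molar solubility s, so that [Li⁺] = 3s and [PO₄³⁻] = s.
Ksp = [Li⁺]^3[PO₄³⁻] = (3s)^3 · s = 27s^4
27s^4 = 2.31×10⁻⁹  ⇒  s^4 = 8.56×10⁻¹¹
Taking the 4th root, s = 3.04×10⁻³ mol L⁻¹.

3.04×10⁻³ M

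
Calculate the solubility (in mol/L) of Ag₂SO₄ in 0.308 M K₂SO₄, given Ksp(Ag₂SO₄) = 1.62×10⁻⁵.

Ag₂SO₄(s) ⇌ 2 Ag⁺(aq) + SO₄²⁻(aq)
Let s be the solubility of Ag₂SO₄ here. The common ion gives [SO₄²⁻] ≈ 0.308 M, and [Ag⁺] = 2s.
Ksp = [Ag⁺]^2[SO₄²⁻] = (2s)^2(0.308)
(2s)^2 = 1.62×10⁻⁵ / (0.308) = 5.26×10⁻⁵
s = 3.63×10⁻³ M

3.63×10⁻³ M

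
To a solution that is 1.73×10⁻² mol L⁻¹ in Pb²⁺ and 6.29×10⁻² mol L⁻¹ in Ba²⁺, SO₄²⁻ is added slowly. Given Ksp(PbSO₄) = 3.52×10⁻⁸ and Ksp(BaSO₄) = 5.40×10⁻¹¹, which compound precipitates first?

Each salt precipitates once Q = Ksp for that salt.
For PbSO₄: [SO₄²⁻] = (Ksp/[Pb²⁺]) = 2.03×10⁻⁶ mol L⁻¹
For BaSO₄: [SO₄²⁻] = (Ksp/[Ba²⁺]) = 8.59×10⁻¹⁰ mol L⁻¹
Since BaSO₄ needs less SO₄²⁻ to reach saturation, it precipitates first.

BaSO₄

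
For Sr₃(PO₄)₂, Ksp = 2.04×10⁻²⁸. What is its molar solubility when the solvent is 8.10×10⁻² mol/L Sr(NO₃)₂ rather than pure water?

3.10×10⁻¹³ M

Sr₃(PO₄)₂(s) ⇌ 3 Sr²⁺(aq) + 2 PO₄³⁻(aq)
The solution already contains Sr²⁺ at 8.10×10⁻² mol/L. Let s be the molar solubility of Sr₃(PO₄)₂.
[Sr²⁺] ≈ 8.10×10⁻² mol/L (common ion dominates); [PO₄³⁻] = 2s.
Ksp = [Sr²⁺]^3[PO₄³⁻]^2 = (8.10×10⁻²)^3(2s)^2
(2s)^2 = 2.04×10⁻²⁸ / (8.10×10⁻²)^3 = 3.84×10⁻²⁵
s = 3.10×10⁻¹³ mol/L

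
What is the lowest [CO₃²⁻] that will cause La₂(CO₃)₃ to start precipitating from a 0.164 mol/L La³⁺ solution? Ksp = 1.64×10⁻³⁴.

Each salt precipitates once Q = Ksp for that salt.
La₂(CO₃)₃(s) ⇌ 2 La³⁺(aq) + 3 CO₃²⁻(aq)
Ksp = [La³⁺]^2[CO₃²⁻]^3 = [CO₃²⁻]^3(0.164)^2
[CO₃²⁻]^3 = 1.64×10⁻³⁴ / (0.164)^2 = 6.10×10⁻³³
[CO₃²⁻] = 1.83×10⁻¹¹ mol/L

1.83×10⁻¹¹ M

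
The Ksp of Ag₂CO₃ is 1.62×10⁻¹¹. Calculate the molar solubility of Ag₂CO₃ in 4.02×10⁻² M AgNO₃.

Ag₂CO₃(s) ⇌ 2 Ag⁺(aq) + CO₃²⁻(aq)
With Ag⁺ already at 4.02×10⁻² M and s small, take [Ag⁺] ≈ 4.02×10⁻² M and [CO₃²⁻] = s.
Ksp = [Ag⁺]^2[CO₃²⁻] = (4.02×10⁻²)^2s
s = 1.62×10⁻¹¹ / (4.02×10⁻²)^2 = 1.00×10⁻⁸
s = 1.00×10⁻⁸ M

1.00×10⁻⁸ M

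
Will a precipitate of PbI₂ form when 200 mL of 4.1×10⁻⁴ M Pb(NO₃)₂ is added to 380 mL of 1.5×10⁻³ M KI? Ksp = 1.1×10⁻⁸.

Total volume after mixing = 200 + 380 = 580 mL.
[Pb²⁺] = (4.1×10⁻⁴)(200)/580 = 1.4×10⁻⁴ M
[I⁻] = (1.5×10⁻³)(380)/580 = 9.8×10⁻⁴ M
Q = [Pb²⁺][I⁻]^2 = 1.4×10⁻¹⁰
Since Q (1.4×10⁻¹⁰) is less than Ksp (1.1×10⁻⁸), no PbI₂ precipitates.

No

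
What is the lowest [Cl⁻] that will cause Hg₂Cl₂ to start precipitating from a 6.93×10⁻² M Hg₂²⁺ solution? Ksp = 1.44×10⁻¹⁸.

4.56×10⁻⁹ M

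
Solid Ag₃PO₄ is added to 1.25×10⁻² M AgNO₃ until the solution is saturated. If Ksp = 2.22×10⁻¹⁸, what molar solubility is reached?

Ag₃PO₄(s) ⇌ 3 Ag⁺(aq) + PO₄³⁻(aq)
Let s be the solubility of Ag₃PO₄ here. The common ion gives [Ag⁺] ≈ 1.25×10⁻² M, and [PO₄³⁻] = s.
Ksp = [Ag⁺]^3[PO₄³⁻] = (1.25×10⁻²)^3s
s = 2.22×10⁻¹⁸ / (1.25×10⁻²)^3 = 1.14×10⁻¹²
s = 1.14×10⁻¹² M

1.14×10⁻¹² M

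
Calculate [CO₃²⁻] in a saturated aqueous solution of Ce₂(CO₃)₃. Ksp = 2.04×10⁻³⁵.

Ce₂(CO₃)₃(s) ⇌ 2 Ce³⁺(aq) + 3 CO₃²⁻(aq)
For each mole of Ce₂(CO₃)₃ that dissolves per liter, [Ce³⁺] = 2s and [CO₃²⁻] = 3s; let s denote this solubility.
Ksp = [Ce³⁺]^2[CO₃²⁻]^3 = (2s)^2 · (3s)^3 = 108s^5 = 2.04×10⁻³⁵
s = 4.52×10⁻⁸ M
[CO₃²⁻] = 3s = 1.36×10⁻⁷ M

1.36×10⁻⁷ M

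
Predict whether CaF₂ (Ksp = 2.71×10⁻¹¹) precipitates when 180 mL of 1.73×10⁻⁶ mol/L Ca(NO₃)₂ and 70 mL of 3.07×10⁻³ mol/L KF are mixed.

No

Total volume after mixing = 180 + 70 = 250 mL.
[Ca²⁺] = (1.73×10⁻⁶)(180)/250 = 1.25×10⁻⁶ mol/L
[F⁻] = (3.07×10⁻³)(70)/250 = 8.60×10⁻⁴ mol/L
Q = [Ca²⁺][F⁻]^2 = 9.20×10⁻¹³
Q = 9.20×10⁻¹³ < Ksp = 2.71×10⁻¹¹, so the solution is unsaturated and no precipitate forms.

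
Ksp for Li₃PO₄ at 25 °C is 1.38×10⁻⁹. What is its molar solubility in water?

2.67×10⁻³ M

Li₃PO₄(s) ⇌ 3 Li⁺(aq) + PO₄³⁻(aq)
Call the molar solubility s, so that [Li⁺] = 3s and [PO₄³⁻] = s.
Ksp = [Li⁺]^3[PO₄³⁻] = (3s)^3 · s = 27s^4
27s^4 = 1.38×10⁻⁹  ⇒  s^4 = 5.11×10⁻¹¹
Taking the 4th root, s = 2.67×10⁻³ M.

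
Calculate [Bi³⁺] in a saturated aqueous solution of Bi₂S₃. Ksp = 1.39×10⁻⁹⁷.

3.33×10⁻²⁰ M

Bi₂S₃(s) ⇌ 2 Bi³⁺(aq) + 3 S²⁻(aq)
With molar solubility s: [Bi³⁺] = 2s, [S²⁻] = 3s.
Ksp = [Bi³⁺]^2[S²⁻]^3 = (2s)^2 · (3s)^3 = 108s^5 = 1.39×10⁻⁹⁷
s = 1.67×10⁻²⁰ M
[Bi³⁺] = 2s = 3.33×10⁻²⁰ M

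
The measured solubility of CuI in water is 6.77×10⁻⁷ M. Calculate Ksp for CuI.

CuI(s) ⇌ Cu⁺(aq) + I⁻(aq)
Call the molar solubility s, so that [Cu⁺] = s and [I⁻] = s.
Ksp = [Cu⁺][I⁻] = s · s = s^2
Ksp = (6.77×10⁻⁷)^2 = 4.58×10⁻¹³

Ksp = 4.58×10⁻¹³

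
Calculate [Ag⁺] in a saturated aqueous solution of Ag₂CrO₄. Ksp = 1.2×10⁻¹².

Ag₂CrO₄(s) ⇌ 2 Ag⁺(aq) + CrO₄²⁻(aq)
With molar solubility s: [Ag⁺] = 2s, [CrO₄²⁻] = s.
Ksp = [Ag⁺]^2[CrO₄²⁻] = (2s)^2 · s = 4s^3 = 1.2×10⁻¹²
s = 6.7×10⁻⁵ mol L⁻¹
[Ag⁺] = 2s = 1.3×10⁻⁴ mol L⁻¹

1.3×10⁻⁴ M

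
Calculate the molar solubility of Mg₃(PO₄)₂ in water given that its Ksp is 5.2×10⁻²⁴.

Mg₃(PO₄)₂(s) ⇌ 3 Mg²⁺(aq) + 2 PO₄³⁻(aq)
For each mole of Mg₃(PO₄)₂ that dissolves per liter, [Mg²⁺] = 3s and [PO₄³⁻] = 2s; let s denote this solubility.
Ksp = [Mg²⁺]^3[PO₄³⁻]^2 = (3s)^3 · (2s)^2 = 108s^5
108s^5 = 5.2×10⁻²⁴  ⇒  s^5 = 4.8×10⁻²⁶
Taking the 5th root, s = 8.6×10⁻⁶ M.

8.6×10⁻⁶ M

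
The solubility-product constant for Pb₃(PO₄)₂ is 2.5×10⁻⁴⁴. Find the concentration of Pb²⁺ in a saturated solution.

Pb₃(PO₄)₂(s) ⇌ 3 Pb²⁺(aq) + 2 PO₄³⁻(aq)
For each mole of Pb₃(PO₄)₂ that dissolves per liter, [Pb²⁺] = 3s and [PO₄³⁻] = 2s; let s denote this solubility.
Ksp = [Pb²⁺]^3[PO₄³⁻]^2 = (3s)^3 · (2s)^2 = 108s^5 = 2.5×10⁻⁴⁴
s = 7.5×10⁻¹⁰ mol/L
[Pb²⁺] = 3s = 2.2×10⁻⁹ mol/L

2.2×10⁻⁹ M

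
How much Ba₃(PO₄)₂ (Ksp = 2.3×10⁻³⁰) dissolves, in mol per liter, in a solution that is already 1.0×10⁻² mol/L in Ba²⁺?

7.6×10⁻¹³ M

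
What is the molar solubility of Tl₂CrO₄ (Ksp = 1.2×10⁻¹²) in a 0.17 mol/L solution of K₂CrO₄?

1.3×10⁻⁶ M

Tl₂CrO₄(s) ⇌ 2 Tl⁺(aq) + CrO₄²⁻(aq)
The solution already contains CrO₄²⁻ at 0.17 mol/L. Let s be the molar solubility of Tl₂CrO₄.
[CrO₄²⁻] ≈ 0.17 mol/L (common ion dominates); [Tl⁺] = 2s.
Ksp = [Tl⁺]^2[CrO₄²⁻] = (2s)^2(0.17)
(2s)^2 = 1.2×10⁻¹² / (0.17) = 7.1×10⁻¹²
s = 1.3×10⁻⁶ mol/L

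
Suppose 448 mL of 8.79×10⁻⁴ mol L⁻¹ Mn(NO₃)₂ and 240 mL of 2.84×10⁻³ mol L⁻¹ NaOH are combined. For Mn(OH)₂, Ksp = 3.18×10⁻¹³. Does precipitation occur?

Yes

After mixing, V = 448 mL + 240 mL = 688 mL.
[Mn²⁺] = (8.79×10⁻⁴)(448)/688 = 5.72×10⁻⁴ mol L⁻¹
[OH⁻] = (2.84×10⁻³)(240)/688 = 9.91×10⁻⁴ mol L⁻¹
Q = [Mn²⁺][OH⁻]^2 = 5.62×10⁻¹⁰
Q = 5.62×10⁻¹⁰ > Ksp = 3.18×10⁻¹³, so the solution is supersaturated and Mn(OH)₂ precipitates.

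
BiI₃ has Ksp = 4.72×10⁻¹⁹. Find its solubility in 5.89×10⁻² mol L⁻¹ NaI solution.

BiI₃(s) ⇌ Bi³⁺(aq) + 3 I⁻(aq)
I⁻ is already present at 5.89×10⁻² mol L⁻¹. If s mol/L of BiI₃ dissolves, [Bi³⁺] = s while [I⁻] ≈ 5.89×10⁻² mol L⁻¹.
Ksp = [Bi³⁺][I⁻]^3 = s(5.89×10⁻²)^3
s = 4.72×10⁻¹⁹ / (5.89×10⁻²)^3 = 2.31×10⁻¹⁵
s = 2.31×10⁻¹⁵ mol L⁻¹

2.31×10⁻¹⁵ M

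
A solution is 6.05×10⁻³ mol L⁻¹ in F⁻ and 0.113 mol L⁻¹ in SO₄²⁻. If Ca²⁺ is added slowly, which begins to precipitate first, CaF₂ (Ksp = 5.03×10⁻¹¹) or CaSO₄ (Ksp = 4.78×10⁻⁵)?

CaF₂

Precipitation of each salt begins when its ion product equals Ksp.
For CaF₂: [Ca²⁺] = (Ksp/[F⁻]^2) = 1.37×10⁻⁶ mol L⁻¹
For CaSO₄: [Ca²⁺] = (Ksp/[SO₄²⁻]) = 4.23×10⁻⁴ mol L⁻¹
The smaller threshold [Ca²⁺] is reached first, so CaF₂ precipitates first.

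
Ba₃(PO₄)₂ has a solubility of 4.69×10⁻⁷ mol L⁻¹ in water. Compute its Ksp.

Ksp = 2.45×10⁻³⁰

Ba₃(PO₄)₂(s) ⇌ 3 Ba²⁺(aq) + 2 PO₄³⁻(aq)
Let s be the molar solubility. Then [Ba²⁺] = 3s and [PO₄³⁻] = 2s.
Ksp = [Ba²⁺]^3[PO₄³⁻]^2 = (3s)^3 · (2s)^2 = 108s^5
Ksp = 108 × (4.69×10⁻⁷)^5 = 2.45×10⁻³⁰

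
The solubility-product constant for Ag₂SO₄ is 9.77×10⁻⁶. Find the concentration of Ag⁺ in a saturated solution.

Ag₂SO₄(s) ⇌ 2 Ag⁺(aq) + SO₄²⁻(aq)
Let s be the molar solubility. Then [Ag⁺] = 2s and [SO₄²⁻] = s.
Ksp = [Ag⁺]^2[SO₄²⁻] = (2s)^2 · s = 4s^3 = 9.77×10⁻⁶
s = 1.35×10⁻² mol/L
[Ag⁺] = 2s = 2.69×10⁻² mol/L

2.69×10⁻² M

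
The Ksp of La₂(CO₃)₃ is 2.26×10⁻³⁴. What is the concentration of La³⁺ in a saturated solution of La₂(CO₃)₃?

La₂(CO₃)₃(s) ⇌ 2 La³⁺(aq) + 3 CO₃²⁻(aq)
Let s be the molar solubility. Then [La³⁺] = 2s and [CO₃²⁻] = 3s.
Ksp = [La³⁺]^2[CO₃²⁻]^3 = (2s)^2 · (3s)^3 = 108s^5 = 2.26×10⁻³⁴
s = 7.31×10⁻⁸ M
[La³⁺] = 2s = 1.46×10⁻⁷ M

1.46×10⁻⁷ M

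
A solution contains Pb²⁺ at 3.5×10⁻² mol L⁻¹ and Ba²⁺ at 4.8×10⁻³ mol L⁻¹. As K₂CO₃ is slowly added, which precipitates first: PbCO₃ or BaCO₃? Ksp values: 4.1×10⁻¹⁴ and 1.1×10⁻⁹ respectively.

Precipitation of each salt begins when its ion product equals Ksp.
For PbCO₃: [CO₃²⁻] = (Ksp/[Pb²⁺]) = 1.2×10⁻¹² mol L⁻¹
For BaCO₃: [CO₃²⁻] = (Ksp/[Ba²⁺]) = 2.3×10⁻⁷ mol L⁻¹
The smaller threshold [CO₃²⁻] is reached first, so PbCO₃ precipitates first.

PbCO₃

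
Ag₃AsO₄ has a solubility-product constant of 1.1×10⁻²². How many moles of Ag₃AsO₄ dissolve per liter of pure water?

1.4×10⁻⁶ M

Ag₃AsO₄(s) ⇌ 3 Ag⁺(aq) + AsO₄³⁻(aq)
Let s be the molar solubility. Then [Ag⁺] = 3s and [AsO₄³⁻] = s.
Ksp = [Ag⁺]^3[AsO₄³⁻] = (3s)^3 · s = 27s^4
27s^4 = 1.1×10⁻²²  ⇒  s^4 = 4.1×10⁻²⁴
s = 1.4×10⁻⁶ M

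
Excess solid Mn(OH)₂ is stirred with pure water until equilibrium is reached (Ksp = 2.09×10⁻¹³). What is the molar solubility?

Mn(OH)₂(s) ⇌ Mn²⁺(aq) + 2 OH⁻(aq)
With molar solubility s: [Mn²⁺] = s, [OH⁻] = 2s.
Ksp = [Mn²⁺][OH⁻]^2 = s · (2s)^2 = 4s^3
4s^3 = 2.09×10⁻¹³  ⇒  s^3 = 5.23×10⁻¹⁴
Taking the 3rd root, s = 3.74×10⁻⁵ M.

3.74×10⁻⁵ M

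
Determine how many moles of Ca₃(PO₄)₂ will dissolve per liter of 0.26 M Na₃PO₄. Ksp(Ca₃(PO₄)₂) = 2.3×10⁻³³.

Ca₃(PO₄)₂(s) ⇌ 3 Ca²⁺(aq) + 2 PO₄³⁻(aq)
PO₄³⁻ is already present at 0.26 M. If s mol/L of Ca₃(PO₄)₂ dissolves, [Ca²⁺] = 3s while [PO₄³⁻] ≈ 0.26 M.
Ksp = [Ca²⁺]^3[PO₄³⁻]^2 = (3s)^3(0.26)^2
(3s)^3 = 2.3×10⁻³³ / (0.26)^2 = 3.4×10⁻³²
s = 1.1×10⁻¹¹ M

1.1×10⁻¹¹ M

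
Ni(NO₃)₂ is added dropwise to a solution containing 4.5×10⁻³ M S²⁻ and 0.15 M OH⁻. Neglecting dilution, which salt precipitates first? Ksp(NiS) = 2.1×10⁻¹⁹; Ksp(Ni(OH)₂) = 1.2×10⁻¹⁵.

NiS

Precipitation of each salt begins when its ion product equals Ksp.
For NiS: [Ni²⁺] = (Ksp/[S²⁻]) = 4.7×10⁻¹⁷ M
For Ni(OH)₂: [Ni²⁺] = (Ksp/[OH⁻]^2) = 5.3×10⁻¹⁴ M
NiS requires the lower [Ni²⁺], so it precipitates first.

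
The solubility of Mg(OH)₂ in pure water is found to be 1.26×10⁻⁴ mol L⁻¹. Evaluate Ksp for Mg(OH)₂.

Ksp = 8.00×10⁻¹²

Mg(OH)₂(s) ⇌ Mg²⁺(aq) + 2 OH⁻(aq)
For each mole of Mg(OH)₂ that dissolves per liter, [Mg²⁺] = s and [OH⁻] = 2s; let s denote this solubility.
Ksp = [Mg²⁺][OH⁻]^2 = s · (2s)^2 = 4s^3
Ksp = 4 × (1.26×10⁻⁴)^3 = 8.00×10⁻¹²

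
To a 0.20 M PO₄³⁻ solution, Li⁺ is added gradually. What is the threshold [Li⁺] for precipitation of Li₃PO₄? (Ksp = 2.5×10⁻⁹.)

A salt starts to precipitate once the ion product Q reaches its Ksp.
Li₃PO₄(s) ⇌ 3 Li⁺(aq) + PO₄³⁻(aq)
Ksp = [Li⁺]^3[PO₄³⁻] = [Li⁺]^3(0.20)
[Li⁺]^3 = 2.5×10⁻⁹ / (0.20) = 1.3×10⁻⁸
[Li⁺] = 2.3×10⁻³ M

2.3×10⁻³ M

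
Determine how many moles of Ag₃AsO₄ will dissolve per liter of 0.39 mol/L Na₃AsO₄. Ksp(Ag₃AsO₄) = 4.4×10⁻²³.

1.6×10⁻⁸ M

Ag₃AsO₄(s) ⇌ 3 Ag⁺(aq) + AsO₄³⁻(aq)
Let s be the solubility of Ag₃AsO₄ here. The common ion gives [AsO₄³⁻] ≈ 0.39 mol/L, and [Ag⁺] = 3s.
Ksp = [Ag⁺]^3[AsO₄³⁻] = (3s)^3(0.39)
(3s)^3 = 4.4×10⁻²³ / (0.39) = 1.1×10⁻²²
s = 1.6×10⁻⁸ mol/L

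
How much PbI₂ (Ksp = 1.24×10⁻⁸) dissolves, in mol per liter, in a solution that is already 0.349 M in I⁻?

PbI₂(s) ⇌ Pb²⁺(aq) + 2 I⁻(aq)
I⁻ is already present at 0.349 M. If s mol/L of PbI₂ dissolves, [Pb²⁺] = s while [I⁻] ≈ 0.349 M.
Ksp = [Pb²⁺][I⁻]^2 = s(0.349)^2
s = 1.24×10⁻⁸ / (0.349)^2 = 1.02×10⁻⁷
s = 1.02×10⁻⁷ M

1.02×10⁻⁷ M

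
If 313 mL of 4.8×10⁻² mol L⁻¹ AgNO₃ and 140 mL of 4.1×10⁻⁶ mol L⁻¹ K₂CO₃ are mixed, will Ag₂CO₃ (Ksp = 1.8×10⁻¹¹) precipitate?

Total volume after mixing = 313 + 140 = 453 mL.
[Ag⁺] = (4.8×10⁻²)(313)/453 = 3.3×10⁻² mol L⁻¹
[CO₃²⁻] = (4.1×10⁻⁶)(140)/453 = 1.3×10⁻⁶ mol L⁻¹
Q = [Ag⁺]^2[CO₃²⁻] = 1.4×10⁻⁹
Q = 1.4×10⁻⁹ > Ksp = 1.8×10⁻¹¹, so the solution is supersaturated and Ag₂CO₃ precipitates.

Yes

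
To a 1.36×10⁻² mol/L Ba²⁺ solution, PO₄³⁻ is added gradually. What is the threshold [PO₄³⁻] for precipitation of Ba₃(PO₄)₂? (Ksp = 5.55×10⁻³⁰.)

Each salt precipitates once Q = Ksp for that salt.
Ba₃(PO₄)₂(s) ⇌ 3 Ba²⁺(aq) + 2 PO₄³⁻(aq)
Ksp = [Ba²⁺]^3[PO₄³⁻]^2 = [PO₄³⁻]^2(1.36×10⁻²)^3
[PO₄³⁻]^2 = 5.55×10⁻³⁰ / (1.36×10⁻²)^3 = 2.21×10⁻²⁴
[PO₄³⁻] = 1.49×10⁻¹² mol/L

1.49×10⁻¹² M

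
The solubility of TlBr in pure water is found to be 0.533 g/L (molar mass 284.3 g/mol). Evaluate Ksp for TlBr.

Molar solubility s = (0.533 g/L) / (284.3 g/mol) = 1.8748×10⁻³ mol/L
TlBr(s) ⇌ Tl⁺(aq) + Br⁻(aq)
With molar solubility s: [Tl⁺] = s, [Br⁻] = s.
Ksp = [Tl⁺][Br⁻] = s · s = s^2
Ksp = (1.8748×10⁻³)^2 = 3.51×10⁻⁶

Ksp = 3.51×10⁻⁶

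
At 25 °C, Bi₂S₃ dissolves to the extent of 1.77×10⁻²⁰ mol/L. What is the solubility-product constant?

Ksp = 1.88×10⁻⁹⁷

Bi₂S₃(s) ⇌ 2 Bi³⁺(aq) + 3 S²⁻(aq)
For each mole of Bi₂S₃ that dissolves per liter, [Bi³⁺] = 2s and [S²⁻] = 3s; let s denote this solubility.
Ksp = [Bi³⁺]^2[S²⁻]^3 = (2s)^2 · (3s)^3 = 108s^5
Ksp = 108 × (1.77×10⁻²⁰)^5 = 1.88×10⁻⁹⁷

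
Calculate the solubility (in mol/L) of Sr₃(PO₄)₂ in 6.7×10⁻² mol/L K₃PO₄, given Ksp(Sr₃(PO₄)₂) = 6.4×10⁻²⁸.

1.7×10⁻⁹ M

Sr₃(PO₄)₂(s) ⇌ 3 Sr²⁺(aq) + 2 PO₄³⁻(aq)
Let s be the solubility of Sr₃(PO₄)₂ here. The common ion gives [PO₄³⁻] ≈ 6.7×10⁻² mol/L, and [Sr²⁺] = 3s.
Ksp = [Sr²⁺]^3[PO₄³⁻]^2 = (3s)^3(6.7×10⁻²)^2
(3s)^3 = 6.4×10⁻²⁸ / (6.7×10⁻²)^2 = 1.4×10⁻²⁵
s = 1.7×10⁻⁹ mol/L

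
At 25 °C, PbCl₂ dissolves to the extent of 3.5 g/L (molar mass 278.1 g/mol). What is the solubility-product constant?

s = (3.5 g L⁻¹)/(278.1 g mol⁻¹) = 1.259×10⁻² M
PbCl₂(s) ⇌ Pb²⁺(aq) + 2 Cl⁻(aq)
With molar solubility s: [Pb²⁺] = s, [Cl⁻] = 2s.
Ksp = [Pb²⁺][Cl⁻]^2 = s · (2s)^2 = 4s^3
Ksp = 4 × (1.259×10⁻²)^3 = 8.0×10⁻⁶

Ksp = 8.0×10⁻⁶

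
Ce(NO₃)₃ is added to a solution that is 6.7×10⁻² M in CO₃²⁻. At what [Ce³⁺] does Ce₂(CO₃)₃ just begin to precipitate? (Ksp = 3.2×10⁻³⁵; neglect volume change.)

3.3×10⁻¹⁶ M

The threshold for precipitation is Q = Ksp.
Ce₂(CO₃)₃(s) ⇌ 2 Ce³⁺(aq) + 3 CO₃²⁻(aq)
Ksp = [Ce³⁺]^2[CO₃²⁻]^3 = [Ce³⁺]^2(6.7×10⁻²)^3
[Ce³⁺]^2 = 3.2×10⁻³⁵ / (6.7×10⁻²)^3 = 1.1×10⁻³¹
[Ce³⁺] = 3.3×10⁻¹⁶ M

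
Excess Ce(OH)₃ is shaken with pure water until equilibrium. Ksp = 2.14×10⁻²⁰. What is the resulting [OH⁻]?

Ce(OH)₃(s) ⇌ Ce³⁺(aq) + 3 OH⁻(aq)
Call the molar solubility s, so that [Ce³⁺] = s and [OH⁻] = 3s.
Ksp = [Ce³⁺][OH⁻]^3 = s · (3s)^3 = 27s^4 = 2.14×10⁻²⁰
s = 5.31×10⁻⁶ mol/L
[OH⁻] = 3s = 1.59×10⁻⁵ mol/L

1.59×10⁻⁵ M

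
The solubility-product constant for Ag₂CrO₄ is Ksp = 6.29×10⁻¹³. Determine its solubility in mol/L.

5.40×10⁻⁵ M

Ag₂CrO₄(s) ⇌ 2 Ag⁺(aq) + CrO₄²⁻(aq)
Call the molar solubility s, so that [Ag⁺] = 2s and [CrO₄²⁻] = s.
Ksp = [Ag⁺]^2[CrO₄²⁻] = (2s)^2 · s = 4s^3
4s^3 = 6.29×10⁻¹³  ⇒  s^3 = 1.57×10⁻¹³
s = (1.57×10⁻¹³)^(1/3) = 5.40×10⁻⁵ mol L⁻¹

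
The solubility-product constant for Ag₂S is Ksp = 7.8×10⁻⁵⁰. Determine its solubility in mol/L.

2.7×10⁻¹⁷ M

Ag₂S(s) ⇌ 2 Ag⁺(aq) + S²⁻(aq)
If s mol/L of Ag₂S dissolves, [Ag⁺] = 2s and [S²⁻] = s.
Ksp = [Ag⁺]^2[S²⁻] = (2s)^2 · s = 4s^3
4s^3 = 7.8×10⁻⁵⁰  ⇒  s^3 = 2.0×10⁻⁵⁰
s = 2.7×10⁻¹⁷ M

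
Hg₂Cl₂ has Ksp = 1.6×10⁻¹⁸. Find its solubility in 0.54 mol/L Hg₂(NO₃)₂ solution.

Hg₂Cl₂(s) ⇌ Hg₂²⁺(aq) + 2 Cl⁻(aq)
Let s be the solubility of Hg₂Cl₂ here. The common ion gives [Hg₂²⁺] ≈ 0.54 mol/L, and [Cl⁻] = 2s.
Ksp = [Hg₂²⁺][Cl⁻]^2 = (0.54)(2s)^2
(2s)^2 = 1.6×10⁻¹⁸ / (0.54) = 3.0×10⁻¹⁸
s = 8.6×10⁻¹⁰ mol/L

8.6×10⁻¹⁰ M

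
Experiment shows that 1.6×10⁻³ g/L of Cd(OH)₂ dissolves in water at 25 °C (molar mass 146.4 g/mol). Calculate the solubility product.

Ksp = 5.2×10⁻¹⁵

Molar solubility s = (1.6×10⁻³ g/L) / (146.4 g/mol) = 1.093×10⁻⁵ mol/L
Cd(OH)₂(s) ⇌ Cd²⁺(aq) + 2 OH⁻(aq)
Call the molar solubility s, so that [Cd²⁺] = s and [OH⁻] = 2s.
Ksp = [Cd²⁺][OH⁻]^2 = s · (2s)^2 = 4s^3
Ksp = 4 × (1.093×10⁻⁵)^3 = 5.2×10⁻¹⁵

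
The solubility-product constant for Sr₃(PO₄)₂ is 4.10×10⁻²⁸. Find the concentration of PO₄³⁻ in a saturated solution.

2.61×10⁻⁶ M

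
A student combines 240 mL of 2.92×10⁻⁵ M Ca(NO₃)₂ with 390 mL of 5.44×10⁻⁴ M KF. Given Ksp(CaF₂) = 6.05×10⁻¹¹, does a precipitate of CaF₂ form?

No

Total volume after mixing = 240 + 390 = 630 mL.
[Ca²⁺] = (2.92×10⁻⁵)(240)/630 = 1.11×10⁻⁵ M
[F⁻] = (5.44×10⁻⁴)(390)/630 = 3.37×10⁻⁴ M
Q = [Ca²⁺][F⁻]^2 = 1.26×10⁻¹²
Q < Ksp (1.26×10⁻¹² vs 6.05×10⁻¹¹); the solution remains unsaturated and no precipitate forms.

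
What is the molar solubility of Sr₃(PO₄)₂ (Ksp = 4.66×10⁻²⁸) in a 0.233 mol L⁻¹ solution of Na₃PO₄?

Sr₃(PO₄)₂(s) ⇌ 3 Sr²⁺(aq) + 2 PO₄³⁻(aq)
PO₄³⁻ is already present at 0.233 mol L⁻¹. If s mol/L of Sr₃(PO₄)₂ dissolves, [Sr²⁺] = 3s while [PO₄³⁻] ≈ 0.233 mol L⁻¹.
Ksp = [Sr²⁺]^3[PO₄³⁻]^2 = (3s)^3(0.233)^2
(3s)^3 = 4.66×10⁻²⁸ / (0.233)^2 = 8.58×10⁻²⁷
s = 6.83×10⁻¹⁰ mol L⁻¹

6.83×10⁻¹⁰ M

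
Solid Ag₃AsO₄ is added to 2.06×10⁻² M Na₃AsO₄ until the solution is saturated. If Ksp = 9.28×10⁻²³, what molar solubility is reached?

Ag₃AsO₄(s) ⇌ 3 Ag⁺(aq) + AsO₄³⁻(aq)
With AsO₄³⁻ already at 2.06×10⁻² M and s small, take [AsO₄³⁻] ≈ 2.06×10⁻² M and [Ag⁺] = 3s.
Ksp = [Ag⁺]^3[AsO₄³⁻] = (3s)^3(2.06×10⁻²)
(3s)^3 = 9.28×10⁻²³ / (2.06×10⁻²) = 4.50×10⁻²¹
s = 5.51×10⁻⁸ M

5.51×10⁻⁸ M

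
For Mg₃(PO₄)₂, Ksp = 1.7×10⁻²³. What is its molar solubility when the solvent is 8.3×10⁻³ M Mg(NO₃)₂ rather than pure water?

Mg₃(PO₄)₂(s) ⇌ 3 Mg²⁺(aq) + 2 PO₄³⁻(aq)
The solution already contains Mg²⁺ at 8.3×10⁻³ M. Let s be the molar solubility of Mg₃(PO₄)₂.
[Mg²⁺] ≈ 8.3×10⁻³ M (common ion dominates); [PO₄³⁻] = 2s.
Ksp = [Mg²⁺]^3[PO₄³⁻]^2 = (8.3×10⁻³)^3(2s)^2
(2s)^2 = 1.7×10⁻²³ / (8.3×10⁻³)^3 = 3.0×10⁻¹⁷
s = 2.7×10⁻⁹ M

2.7×10⁻⁹ M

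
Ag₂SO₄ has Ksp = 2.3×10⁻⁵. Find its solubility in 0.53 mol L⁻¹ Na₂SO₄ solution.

3.3×10⁻³ M

Ag₂SO₄(s) ⇌ 2 Ag⁺(aq) + SO₄²⁻(aq)
Let s be the solubility of Ag₂SO₄ here. The common ion gives [SO₄²⁻] ≈ 0.53 mol L⁻¹, and [Ag⁺] = 2s.
Ksp = [Ag⁺]^2[SO₄²⁻] = (2s)^2(0.53)
(2s)^2 = 2.3×10⁻⁵ / (0.53) = 4.3×10⁻⁵
s = 3.3×10⁻³ mol L⁻¹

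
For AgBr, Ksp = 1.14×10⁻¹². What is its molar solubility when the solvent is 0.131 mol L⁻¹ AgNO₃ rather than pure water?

8.70×10⁻¹² M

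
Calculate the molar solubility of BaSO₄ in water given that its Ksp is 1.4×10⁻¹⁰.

1.2×10⁻⁵ M

BaSO₄(s) ⇌ Ba²⁺(aq) + SO₄²⁻(aq)
With molar solubility s: [Ba²⁺] = s, [SO₄²⁻] = s.
Ksp = [Ba²⁺][SO₄²⁻] = s · s = s^2
s^2 = 1.4×10⁻¹⁰
s = 1.2×10⁻⁵ mol/L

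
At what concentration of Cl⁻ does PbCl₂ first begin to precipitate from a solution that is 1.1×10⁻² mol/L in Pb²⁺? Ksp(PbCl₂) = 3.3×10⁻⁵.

A salt starts to precipitate once the ion product Q reaches its Ksp.
PbCl₂(s) ⇌ Pb²⁺(aq) + 2 Cl⁻(aq)
Ksp = [Pb²⁺][Cl⁻]^2 = [Cl⁻]^2(1.1×10⁻²)
[Cl⁻]^2 = 3.3×10⁻⁵ / (1.1×10⁻²) = 3.0×10⁻³
[Cl⁻] = 5.5×10⁻² mol/L

5.5×10⁻² M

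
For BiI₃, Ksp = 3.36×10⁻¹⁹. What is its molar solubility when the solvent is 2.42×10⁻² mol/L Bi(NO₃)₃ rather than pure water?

BiI₃(s) ⇌ Bi³⁺(aq) + 3 I⁻(aq)
Bi³⁺ is already present at 2.42×10⁻² mol/L. If s mol/L of BiI₃ dissolves, [I⁻] = 3s while [Bi³⁺] ≈ 2.42×10⁻² mol/L.
Ksp = [Bi³⁺][I⁻]^3 = (2.42×10⁻²)(3s)^3
(3s)^3 = 3.36×10⁻¹⁹ / (2.42×10⁻²) = 1.39×10⁻¹⁷
s = 8.01×10⁻⁷ mol/L

8.01×10⁻⁷ M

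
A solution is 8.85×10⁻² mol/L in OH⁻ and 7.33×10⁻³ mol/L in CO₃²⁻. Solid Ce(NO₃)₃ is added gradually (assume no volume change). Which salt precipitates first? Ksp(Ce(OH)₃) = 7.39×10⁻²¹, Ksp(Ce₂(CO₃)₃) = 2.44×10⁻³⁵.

Ce(OH)₃

A salt starts to precipitate once the ion product Q reaches its Ksp.
For Ce(OH)₃: [Ce³⁺] = (Ksp/[OH⁻]^3) = 1.07×10⁻¹⁷ mol/L
For Ce₂(CO₃)₃: [Ce³⁺] = (Ksp/[CO₃²⁻]^3)^(1/2) = 7.87×10⁻¹⁵ mol/L
Since Ce(OH)₃ needs less Ce³⁺ to reach saturation, it precipitates first.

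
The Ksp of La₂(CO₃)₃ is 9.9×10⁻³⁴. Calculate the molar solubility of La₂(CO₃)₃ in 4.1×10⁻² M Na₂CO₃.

La₂(CO₃)₃(s) ⇌ 2 La³⁺(aq) + 3 CO₃²⁻(aq)
Let s be the solubility of La₂(CO₃)₃ here. The common ion gives [CO₃²⁻] ≈ 4.1×10⁻² M, and [La³⁺] = 2s.
Ksp = [La³⁺]^2[CO₃²⁻]^3 = (2s)^2(4.1×10⁻²)^3
(2s)^2 = 9.9×10⁻³⁴ / (4.1×10⁻²)^3 = 1.4×10⁻²⁹
s = 1.9×10⁻¹⁵ M

1.9×10⁻¹⁵ M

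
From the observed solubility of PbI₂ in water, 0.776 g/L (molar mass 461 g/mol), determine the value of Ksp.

Convert to molarity: s = 0.776 / 461 = 1.6833×10⁻³ mol/L
PbI₂(s) ⇌ Pb²⁺(aq) + 2 I⁻(aq)
Call the molar solubility s, so that [Pb²⁺] = s and [I⁻] = 2s.
Ksp = [Pb²⁺][I⁻]^2 = s · (2s)^2 = 4s^3
Ksp = 4 × (1.6833×10⁻³)^3 = 1.91×10⁻⁸

Ksp = 1.91×10⁻⁸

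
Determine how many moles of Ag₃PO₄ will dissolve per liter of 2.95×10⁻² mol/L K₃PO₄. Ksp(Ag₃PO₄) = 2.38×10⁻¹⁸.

1.44×10⁻⁶ M

Ag₃PO₄(s) ⇌ 3 Ag⁺(aq) + PO₄³⁻(aq)
Let s be the solubility of Ag₃PO₄ here. The common ion gives [PO₄³⁻] ≈ 2.95×10⁻² mol/L, and [Ag⁺] = 3s.
Ksp = [Ag⁺]^3[PO₄³⁻] = (3s)^3(2.95×10⁻²)
(3s)^3 = 2.38×10⁻¹⁸ / (2.95×10⁻²) = 8.07×10⁻¹⁷
s = 1.44×10⁻⁶ mol/L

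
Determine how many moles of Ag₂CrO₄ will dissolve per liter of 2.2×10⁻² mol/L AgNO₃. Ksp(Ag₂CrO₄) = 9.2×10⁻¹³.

1.9×10⁻⁹ M

Ag₂CrO₄(s) ⇌ 2 Ag⁺(aq) + CrO₄²⁻(aq)
With Ag⁺ already at 2.2×10⁻² mol/L and s small, take [Ag⁺] ≈ 2.2×10⁻² mol/L and [CrO₄²⁻] = s.
Ksp = [Ag⁺]^2[CrO₄²⁻] = (2.2×10⁻²)^2s
s = 9.2×10⁻¹³ / (2.2×10⁻²)^2 = 1.9×10⁻⁹
s = 1.9×10⁻⁹ mol/L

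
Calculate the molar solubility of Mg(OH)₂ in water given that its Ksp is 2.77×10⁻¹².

8.85×10⁻⁵ M

Mg(OH)₂(s) ⇌ Mg²⁺(aq) + 2 OH⁻(aq)
With molar solubility s: [Mg²⁺] = s, [OH⁻] = 2s.
Ksp = [Mg²⁺][OH⁻]^2 = s · (2s)^2 = 4s^3
4s^3 = 2.77×10⁻¹²  ⇒  s^3 = 6.93×10⁻¹³
s = (6.93×10⁻¹³)^(1/3) = 8.85×10⁻⁵ mol/L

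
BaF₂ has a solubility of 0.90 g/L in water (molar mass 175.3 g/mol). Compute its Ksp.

Ksp = 5.4×10⁻⁷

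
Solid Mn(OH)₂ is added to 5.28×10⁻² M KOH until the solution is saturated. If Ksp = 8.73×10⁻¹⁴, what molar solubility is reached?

3.13×10⁻¹¹ M

Mn(OH)₂(s) ⇌ Mn²⁺(aq) + 2 OH⁻(aq)
Let s be the solubility of Mn(OH)₂ here. The common ion gives [OH⁻] ≈ 5.28×10⁻² M, and [Mn²⁺] = s.
Ksp = [Mn²⁺][OH⁻]^2 = s(5.28×10⁻²)^2
s = 8.73×10⁻¹⁴ / (5.28×10⁻²)^2 = 3.13×10⁻¹¹
s = 3.13×10⁻¹¹ M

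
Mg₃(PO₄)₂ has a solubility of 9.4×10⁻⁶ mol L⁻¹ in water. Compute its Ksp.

Mg₃(PO₄)₂(s) ⇌ 3 Mg²⁺(aq) + 2 PO₄³⁻(aq)
With molar solubility s: [Mg²⁺] = 3s, [PO₄³⁻] = 2s.
Ksp = [Mg²⁺]^3[PO₄³⁻]^2 = (3s)^3 · (2s)^2 = 108s^5
Ksp = 108 × (9.4×10⁻⁶)^5 = 7.9×10⁻²⁴

Ksp = 7.9×10⁻²⁴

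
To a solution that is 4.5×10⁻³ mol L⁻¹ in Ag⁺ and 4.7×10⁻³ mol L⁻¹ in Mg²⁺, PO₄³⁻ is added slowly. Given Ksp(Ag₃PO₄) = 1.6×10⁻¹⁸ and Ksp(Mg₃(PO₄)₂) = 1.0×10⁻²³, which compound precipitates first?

Precipitation of each salt begins when its ion product equals Ksp.
For Ag₃PO₄: [PO₄³⁻] = (Ksp/[Ag⁺]^3) = 1.8×10⁻¹¹ mol L⁻¹
For Mg₃(PO₄)₂: [PO₄³⁻] = (Ksp/[Mg²⁺]^3)^(1/2) = 9.8×10⁻⁹ mol L⁻¹
The smaller threshold [PO₄³⁻] is reached first, so Ag₃PO₄ precipitates first.

Ag₃PO₄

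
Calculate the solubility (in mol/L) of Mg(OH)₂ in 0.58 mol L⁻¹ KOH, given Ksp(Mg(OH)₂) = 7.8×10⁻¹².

2.3×10⁻¹¹ M

Mg(OH)₂(s) ⇌ Mg²⁺(aq) + 2 OH⁻(aq)
Let s be the solubility of Mg(OH)₂ here. The common ion gives [OH⁻] ≈ 0.58 mol L⁻¹, and [Mg²⁺] = s.
Ksp = [Mg²⁺][OH⁻]^2 = s(0.58)^2
s = 7.8×10⁻¹² / (0.58)^2 = 2.3×10⁻¹¹
s = 2.3×10⁻¹¹ mol L⁻¹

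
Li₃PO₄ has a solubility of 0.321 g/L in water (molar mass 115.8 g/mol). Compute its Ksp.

Molar solubility s = (0.321 g/L) / (115.8 g/mol) = 2.7720×10⁻³ mol/L
Li₃PO₄(s) ⇌ 3 Li⁺(aq) + PO₄³⁻(aq)
Let s be the molar solubility. Then [Li⁺] = 3s and [PO₄³⁻] = s.
Ksp = [Li⁺]^3[PO₄³⁻] = (3s)^3 · s = 27s^4
Ksp = 27 × (2.7720×10⁻³)^4 = 1.59×10⁻⁹

Ksp = 1.59×10⁻⁹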